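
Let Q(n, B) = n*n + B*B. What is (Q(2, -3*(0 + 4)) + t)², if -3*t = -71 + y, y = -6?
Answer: 271441/9 ≈ 30160.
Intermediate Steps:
t = 77/3 (t = -(-71 - 6)/3 = -⅓*(-77) = 77/3 ≈ 25.667)
Q(n, B) = B² + n² (Q(n, B) = n² + B² = B² + n²)
(Q(2, -3*(0 + 4)) + t)² = (((-3*(0 + 4))² + 2²) + 77/3)² = (((-3*4)² + 4) + 77/3)² = (((-12)² + 4) + 77/3)² = ((144 + 4) + 77/3)² = (148 + 77/3)² = (521/3)² = 271441/9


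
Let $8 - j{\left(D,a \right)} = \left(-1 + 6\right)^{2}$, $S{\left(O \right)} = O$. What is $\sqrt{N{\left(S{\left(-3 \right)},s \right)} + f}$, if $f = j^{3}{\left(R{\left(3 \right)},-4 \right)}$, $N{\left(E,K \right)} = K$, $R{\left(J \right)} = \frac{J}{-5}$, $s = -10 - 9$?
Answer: $6 i \sqrt{137} \approx 70.228 i$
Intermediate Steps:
$s = -19$ ($s = -10 - 9 = -19$)
$R{\left(J \right)} = - \frac{J}{5}$ ($R{\left(J \right)} = J \left(- \frac{1}{5}\right) = - \frac{J}{5}$)
$j{\left(D,a \right)} = -17$ ($j{\left(D,a \right)} = 8 - \left(-1 + 6\right)^{2} = 8 - 5^{2} = 8 - 25 = -17$)
$f = -4913$ ($f = \left(-17\right)^{3} = -4913$)
$\sqrt{N{\left(S{\left(-3 \right)},s \right)} + f} = \sqrt{-19 - 4913} = \sqrt{-4932} = 6 i \sqrt{137}$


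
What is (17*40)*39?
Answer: 26520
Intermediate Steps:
(17*40)*39 = 680*39 = 26520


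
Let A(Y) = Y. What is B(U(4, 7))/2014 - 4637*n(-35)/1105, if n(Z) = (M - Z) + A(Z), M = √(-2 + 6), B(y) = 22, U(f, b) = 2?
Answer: -9326763/1112735 ≈ -8.3818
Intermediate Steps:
M = 2 (M = √4 = 2)
n(Z) = 2 (n(Z) = (2 - Z) + Z = 2)
B(U(4, 7))/2014 - 4637*n(-35)/1105 = 22/2014 - 4637/(1105/2) = 22*(1/2014) - 4637/(1105*(½)) = 11/1007 - 4637/1105/2 = 11/1007 - 4637*2/1105 = 11/1007 - 9274/1105 = -9326763/1112735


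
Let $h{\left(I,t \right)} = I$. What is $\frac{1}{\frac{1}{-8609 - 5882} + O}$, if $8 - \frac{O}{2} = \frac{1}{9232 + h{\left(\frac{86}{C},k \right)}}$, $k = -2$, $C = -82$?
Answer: $\frac{5484394279}{87748741733} \approx 0.062501$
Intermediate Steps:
$O = \frac{6055422}{378469}$ ($O = 16 - \frac{2}{9232 + \frac{86}{-82}} = 16 - \frac{2}{9232 + 86 \left(- \frac{1}{82}\right)} = 16 - \frac{2}{9232 - \frac{43}{41}} = 16 - \frac{2}{\frac{378469}{41}} = 16 - \frac{82}{378469} = \frac{6055422}{378469} \approx 16.0$)
$\frac{1}{\frac{1}{-8609 - 5882} + O} = \frac{1}{\frac{1}{-8609 - 5882} + \frac{6055422}{378469}} = \frac{1}{\frac{1}{-14491} + \frac{6055422}{378469}} = \frac{1}{- \frac{1}{14491} + \frac{6055422}{378469}} = \frac{1}{\frac{87748741733}{5484394279}} = \frac{5484394279}{87748741733}$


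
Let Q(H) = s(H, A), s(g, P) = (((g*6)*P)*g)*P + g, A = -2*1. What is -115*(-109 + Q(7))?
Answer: -123510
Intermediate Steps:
A = -2
s(g, P) = g + 6*P²*g² (s(g, P) = (((6*g)*P)*g)*P + g = ((6*P*g)*g)*P + g = (6*P*g²)*P + g = 6*P²*g² + g = g + 6*P²*g²)
Q(H) = H*(1 + 24*H) (Q(H) = H*(1 + 6*H*(-2)²) = H*(1 + 6*H*4) = H*(1 + 24*H))
-115*(-109 + Q(7)) = -115*(-109 + 7*(1 + 24*7)) = -115*(-109 + 7*(1 + 168)) = -115*(-109 + 7*169) = -115*(-109 + 1183) = -115*1074 = -123510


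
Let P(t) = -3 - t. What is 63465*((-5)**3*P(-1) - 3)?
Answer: 15675855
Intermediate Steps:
63465*((-5)**3*P(-1) - 3) = 63465*((-5)**3*(-3 - 1*(-1)) - 3) = 63465*(-125*(-3 + 1) - 3) = 63465*(-125*(-2) - 3) = 63465*(250 - 3) = 63465*247 = 15675855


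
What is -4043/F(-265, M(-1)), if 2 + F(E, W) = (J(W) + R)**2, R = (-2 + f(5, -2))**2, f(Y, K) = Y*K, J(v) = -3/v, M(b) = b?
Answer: -4043/21607 ≈ -0.18712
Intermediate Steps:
f(Y, K) = K*Y
R = 144 (R = (-2 - 2*5)**2 = (-2 - 10)**2 = (-12)**2 = 144)
F(E, W) = -2 + (144 - 3/W)**2 (F(E, W) = -2 + (-3/W + 144)**2 = -2 + (144 - 3/W)**2)
-4043/F(-265, M(-1)) = -4043/(20734 - 864/(-1) + 9/(-1)**2) = -4043/(20734 - 864*(-1) + 9*1) = -4043/(20734 + 864 + 9) = -4043/21607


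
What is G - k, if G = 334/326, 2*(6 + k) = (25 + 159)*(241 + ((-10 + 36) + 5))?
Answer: -4077767/163 ≈ -25017.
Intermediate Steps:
k = 25018 (k = -6 + ((25 + 159)*(241 + ((-10 + 36) + 5)))/2 = -6 + (184*(241 + (26 + 5)))/2 = -6 + (184*(241 + 31))/2 = -6 + (184*272)/2 = -6 + (1/2)*50048 = -6 + 25024 = 25018)
G = 167/163 (G = 334*(1/326) = 167/163 ≈ 1.0245)
G - k = 167/163 - 1*25018 = 167/163 - 25018 = -4077767/163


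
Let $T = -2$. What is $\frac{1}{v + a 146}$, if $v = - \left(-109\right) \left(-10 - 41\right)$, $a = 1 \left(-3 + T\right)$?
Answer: $- \frac{1}{6289} \approx -0.00015901$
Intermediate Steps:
$a = -5$ ($a = 1 \left(-3 - 2\right) = 1 \left(-5\right) = -5$)
$v = -5559$ ($v = - \left(-109\right) \left(-51\right) = \left(-1\right) 5559 = -5559$)
$\frac{1}{v + a 146} = \frac{1}{-5559 - 730} = \frac{1}{-6289} = - \frac{1}{6289}$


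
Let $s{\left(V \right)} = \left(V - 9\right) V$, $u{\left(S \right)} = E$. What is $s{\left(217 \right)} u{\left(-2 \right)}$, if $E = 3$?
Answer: $135408$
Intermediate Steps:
$u{\left(S \right)} = 3$
$s{\left(V \right)} = V \left(-9 + V\right)$ ($s{\left(V \right)} = \left(-9 + V\right) V = V \left(-9 + V\right)$)
$s{\left(217 \right)} u{\left(-2 \right)} = 217 \left(-9 + 217\right) 3 = 217 \cdot 208 \cdot 3 = 45136 \cdot 3 = 135408$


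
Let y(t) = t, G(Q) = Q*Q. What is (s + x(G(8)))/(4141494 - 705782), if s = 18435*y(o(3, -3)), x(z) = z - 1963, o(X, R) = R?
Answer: -2043/122704 ≈ -0.016650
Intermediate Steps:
G(Q) = Q²
x(z) = -1963 + z
s = -55305 (s = 18435*(-3) = -55305)
(s + x(G(8)))/(4141494 - 705782) = (-55305 + (-1963 + 8²))/(4141494 - 705782) = (-55305 + (-1963 + 64))/3435712 = (-55305 - 1899)*(1/3435712) = -57204*1/3435712 = -2043/122704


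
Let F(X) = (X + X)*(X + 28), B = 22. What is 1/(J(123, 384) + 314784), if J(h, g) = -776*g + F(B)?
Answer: 1/19000 ≈ 5.2632e-5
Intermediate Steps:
F(X) = 2*X*(28 + X) (F(X) = (2*X)*(28 + X) = 2*X*(28 + X))
J(h, g) = 2200 - 776*g (J(h, g) = -776*g + 2*22*(28 + 22) = -776*g + 2*22*50 = -776*g + 2200 = 2200 - 776*g)
1/(J(123, 384) + 314784) = 1/((2200 - 776*384) + 314784) = 1/((2200 - 297984) + 314784) = 1/(-295784 + 314784) = 1/19000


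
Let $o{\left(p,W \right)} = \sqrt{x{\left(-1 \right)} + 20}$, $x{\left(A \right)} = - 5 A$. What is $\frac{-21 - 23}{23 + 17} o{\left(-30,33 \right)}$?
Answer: $- \frac{11}{2} \approx -5.5$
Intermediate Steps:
$o{\left(p,W \right)} = 5$ ($o{\left(p,W \right)} = \sqrt{\left(-5\right) \left(-1\right) + 20} = \sqrt{5 + 20} = \sqrt{25} = 5$)
$\frac{-21 - 23}{23 + 17} o{\left(-30,33 \right)} = \frac{-21 - 23}{23 + 17} \cdot 5 = - \frac{44}{40} \cdot 5 = \left(-44\right) \frac{1}{40} \cdot 5 = \left(- \frac{11}{10}\right) 5 = - \frac{11}{2}$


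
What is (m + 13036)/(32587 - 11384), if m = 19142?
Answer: 32178/21203 ≈ 1.5176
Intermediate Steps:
(m + 13036)/(32587 - 11384) = (19142 + 13036)/(32587 - 11384) = 32178/21203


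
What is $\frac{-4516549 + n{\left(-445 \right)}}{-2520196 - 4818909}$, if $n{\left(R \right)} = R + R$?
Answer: $\frac{4517439}{7339105} \approx 0.61553$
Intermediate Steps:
$n{\left(R \right)} = 2 R$
$\frac{-4516549 + n{\left(-445 \right)}}{-2520196 - 4818909} = \frac{-4516549 + 2 \left(-445\right)}{-2520196 - 4818909} = \frac{-4516549 - 890}{-7339105} = \left(-4517439\right) \left(- \frac{1}{7339105}\right) = \frac{4517439}{7339105}$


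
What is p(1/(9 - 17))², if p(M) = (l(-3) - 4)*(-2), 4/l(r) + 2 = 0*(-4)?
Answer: 144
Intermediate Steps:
l(r) = -2 (l(r) = 4/(-2 + 0*(-4)) = 4/(-2 + 0) = 4/(-2) = 4*(-½) = -2)
p(M) = 12 (p(M) = (-2 - 4)*(-2) = -6*(-2) = 12)
p(1/(9 - 17))² = 12² = 144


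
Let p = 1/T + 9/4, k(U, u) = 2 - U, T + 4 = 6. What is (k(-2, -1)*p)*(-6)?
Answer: -66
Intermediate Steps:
T = 2 (T = -4 + 6 = 2)
p = 11/4 (p = 1/2 + 9/4 = 11/4 ≈ 2.7500)
(k(-2, -1)*p)*(-6) = ((2 - 1*(-2))*(11/4))*(-6) = ((2 + 2)*(11/4))*(-6) = (4*(11/4))*(-6) = 11*(-6) = -66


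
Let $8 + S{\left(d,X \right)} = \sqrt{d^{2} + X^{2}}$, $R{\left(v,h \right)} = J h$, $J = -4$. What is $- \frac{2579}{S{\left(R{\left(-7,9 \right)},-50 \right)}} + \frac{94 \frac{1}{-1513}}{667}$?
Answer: $- \frac{5205391720}{941556543} - \frac{2579 \sqrt{949}}{1866} \approx -48.105$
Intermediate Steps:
$R{\left(v,h \right)} = - 4 h$
$S{\left(d,X \right)} = -8 + \sqrt{X^{2} + d^{2}}$ ($S{\left(d,X \right)} = -8 + \sqrt{d^{2} + X^{2}} = -8 + \sqrt{X^{2} + d^{2}}$)
$- \frac{2579}{S{\left(R{\left(-7,9 \right)},-50 \right)}} + \frac{94 \frac{1}{-1513}}{667} = - \frac{2579}{-8 + \sqrt{\left(-50\right)^{2} + \left(\left(-4\right) 9\right)^{2}}} + \frac{94 \frac{1}{-1513}}{667} = - \frac{2579}{-8 + \sqrt{2500 + \left(-36\right)^{2}}} + 94 \left(- \frac{1}{1513}\right) \frac{1}{667} = - \frac{2579}{-8 + \sqrt{2500 + 1296}} - \frac{94}{1009171} = - \frac{2579}{-8 + \sqrt{3796}} - \frac{94}{1009171} = - \frac{2579}{-8 + 2 \sqrt{949}} - \frac{94}{1009171} = - \frac{94}{1009171} - \frac{2579}{-8 + 2 \sqrt{949}}$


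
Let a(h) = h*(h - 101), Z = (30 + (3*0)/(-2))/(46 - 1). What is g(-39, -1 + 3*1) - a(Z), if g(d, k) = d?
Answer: 251/9 ≈ 27.889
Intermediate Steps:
Z = ⅔ (Z = (30 + 0*(-½))/45 = (30 + 0)*(1/45) = 30*(1/45) = ⅔ ≈ 0.66667)
a(h) = h*(-101 + h)
g(-39, -1 + 3*1) - a(Z) = -39 - 2*(-101 + ⅔)/3 = -39 - 2*(-301)/(3*3) = -39 - 1*(-602/9) = -39 + 602/9 = 251/9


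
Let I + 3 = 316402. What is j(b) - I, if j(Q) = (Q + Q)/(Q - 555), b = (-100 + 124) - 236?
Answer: -242677609/767 ≈ -3.1640e+5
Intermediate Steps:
I = 316399 (I = -3 + 316402 = 316399)
b = -212 (b = 24 - 236 = -212)
j(Q) = 2*Q/(-555 + Q) (j(Q) = (2*Q)/(-555 + Q) = 2*Q/(-555 + Q))
j(b) - I = 2*(-212)/(-555 - 212) - 1*316399 = 2*(-212)/(-767) - 316399 = 2*(-212)*(-1/767) - 316399 = 424/767 - 316399 = -242677609/767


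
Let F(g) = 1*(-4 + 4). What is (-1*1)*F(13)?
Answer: 0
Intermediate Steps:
F(g) = 0 (F(g) = 1*0 = 0)
(-1*1)*F(13) = -1*1*0 = -1*0 = 0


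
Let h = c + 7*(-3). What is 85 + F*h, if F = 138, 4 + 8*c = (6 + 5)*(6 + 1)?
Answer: -6215/4 ≈ -1553.8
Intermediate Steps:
c = 73/8 (c = -½ + ((6 + 5)*(6 + 1))/8 = -½ + (11*7)/8 = -½ + (⅛)*77 = -½ + 77/8 = 73/8 ≈ 9.1250)
h = -95/8 (h = 73/8 + 7*(-3) = 73/8 - 21 = -95/8 ≈ -11.875)
85 + F*h = 85 + 138*(-95/8) = 85 - 6555/4 = -6215/4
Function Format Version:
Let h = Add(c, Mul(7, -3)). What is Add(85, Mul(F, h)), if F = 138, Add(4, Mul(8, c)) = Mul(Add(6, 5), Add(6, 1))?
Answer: Rational(-6215, 4) ≈ -1553.8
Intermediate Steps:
c = Rational(73, 8) (c = Add(Rational(-1, 2), Mul(Rational(1, 8), Mul(Add(6, 5), Add(6, 1)))) = Add(Rational(-1, 2), Mul(Rational(1, 8), Mul(11, 7))) = Add(Rational(-1, 2), Mul(Rational(1, 8), 77)) = Add(Rational(-1, 2), Rational(77, 8)) = Rational(73, 8) ≈ 9.1250)
h = Rational(-95, 8) (h = Add(Rational(73, 8), Mul(7, -3)) = Add(Rational(73, 8), -21) = Rational(-95, 8) ≈ -11.875)
Add(85, Mul(F, h)) = Add(85, Mul(138, Rational(-95, 8))) = Add(85, Rational(-6555, 4)) = Rational(-6215, 4)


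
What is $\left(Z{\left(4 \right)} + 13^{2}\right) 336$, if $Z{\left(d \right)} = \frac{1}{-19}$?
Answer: $\frac{1078560}{19} \approx 56766.0$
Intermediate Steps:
$Z{\left(d \right)} = - \frac{1}{19}$
$\left(Z{\left(4 \right)} + 13^{2}\right) 336 = \left(- \frac{1}{19} + 13^{2}\right) 336 = \left(- \frac{1}{19} + 169\right) 336 = \frac{3210}{19} \cdot 336 = \frac{1078560}{19}$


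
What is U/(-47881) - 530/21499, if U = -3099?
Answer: 41248471/1029393619 ≈ 0.040071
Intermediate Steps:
U/(-47881) - 530/21499 = -3099/(-47881) - 530/21499 = -3099*(-1/47881) - 530*1/21499 = 3099/47881 - 530/21499 = 41248471/1029393619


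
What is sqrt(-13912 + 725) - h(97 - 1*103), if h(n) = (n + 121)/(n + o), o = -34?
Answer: 23/8 + I*sqrt(13187) ≈ 2.875 + 114.83*I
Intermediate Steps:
h(n) = (121 + n)/(-34 + n) (h(n) = (n + 121)/(n - 34) = (121 + n)/(-34 + n))
sqrt(-13912 + 725) - h(97 - 1*103) = sqrt(-13912 + 725) - (121 + (97 - 1*103))/(-34 + (97 - 1*103)) = sqrt(-13187) - (121 + (97 - 103))/(-34 + (97 - 103)) = I*sqrt(13187) - (121 - 6)/(-34 - 6) = I*sqrt(13187) - 115/(-40) = I*sqrt(13187) - (-1)*115/40 = I*sqrt(13187) - 1*(-23/8) = I*sqrt(13187) + 23/8 = 23/8 + I*sqrt(13187)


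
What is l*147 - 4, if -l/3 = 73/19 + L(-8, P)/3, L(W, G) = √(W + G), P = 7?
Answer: -32269/19 - 147*I ≈ -1698.4 - 147.0*I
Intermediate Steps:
L(W, G) = √(G + W)
l = -219/19 - I (l = -3*(73/19 + √(7 - 8)/3) = -3*(73*(1/19) + √(-1)*(⅓)) = -3*(73/19 + I*(⅓)) = -3*(73/19 + I/3) = -219/19 - I ≈ -11.526 - 1.0*I)
l*147 - 4 = (-219/19 - I)*147 - 4 = (-32193/19 - 147*I) - 4 = -32269/19 - 147*I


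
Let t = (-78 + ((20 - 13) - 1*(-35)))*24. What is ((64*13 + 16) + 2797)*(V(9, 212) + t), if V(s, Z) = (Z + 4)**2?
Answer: 166911840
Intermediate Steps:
V(s, Z) = (4 + Z)**2
t = -864 (t = (-78 + (7 + 35))*24 = (-78 + 42)*24 = -36*24 = -864)
((64*13 + 16) + 2797)*(V(9, 212) + t) = ((64*13 + 16) + 2797)*((4 + 212)**2 - 864) = ((832 + 16) + 2797)*(216**2 - 864) = (848 + 2797)*(46656 - 864) = 3645*45792 = 166911840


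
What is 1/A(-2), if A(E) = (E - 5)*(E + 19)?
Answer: -1/119 ≈ -0.0084034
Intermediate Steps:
A(E) = (-5 + E)*(19 + E)
1/A(-2) = 1/(-95 + (-2)² + 14*(-2)) = 1/(-95 + 4 - 28) = 1/(-119) = -1/119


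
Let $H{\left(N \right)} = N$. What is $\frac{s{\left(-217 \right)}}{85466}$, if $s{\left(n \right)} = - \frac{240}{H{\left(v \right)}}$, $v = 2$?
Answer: $- \frac{60}{42733} \approx -0.0014041$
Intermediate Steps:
$s{\left(n \right)} = -120$ ($s{\left(n \right)} = - \frac{240}{2} = \left(-240\right) \frac{1}{2} = -120$)
$\frac{s{\left(-217 \right)}}{85466} = - \frac{120}{85466} = \left(-120\right) \frac{1}{85466} = - \frac{60}{42733}$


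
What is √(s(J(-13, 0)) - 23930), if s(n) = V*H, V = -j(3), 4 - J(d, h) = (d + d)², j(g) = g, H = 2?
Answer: 8*I*√374 ≈ 154.71*I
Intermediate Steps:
J(d, h) = 4 - 4*d² (J(d, h) = 4 - (d + d)² = 4 - (2*d)² = 4 - 4*d²)
V = -3 (V = -1*3 = -3)
s(n) = -6 (s(n) = -3*2 = -6)
√(s(J(-13, 0)) - 23930) = √(-6 - 23930) = √(-23936) = 8*I*√374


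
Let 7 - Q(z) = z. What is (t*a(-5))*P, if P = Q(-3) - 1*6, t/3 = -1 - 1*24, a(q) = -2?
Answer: 600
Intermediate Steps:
t = -75 (t = 3*(-1 - 1*24) = 3*(-1 - 24) = 3*(-25) = -75)
Q(z) = 7 - z
P = 4 (P = (7 - 1*(-3)) - 1*6 = (7 + 3) - 6 = 10 - 6 = 4)
(t*a(-5))*P = -75*(-2)*4 = 150*4 = 600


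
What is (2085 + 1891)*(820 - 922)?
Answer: -405552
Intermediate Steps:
(2085 + 1891)*(820 - 922) = 3976*(-102) = -405552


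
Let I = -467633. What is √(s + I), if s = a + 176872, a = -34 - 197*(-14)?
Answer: I*√288037 ≈ 536.69*I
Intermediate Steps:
a = 2724 (a = -34 + 2758 = 2724)
s = 179596 (s = 2724 + 176872 = 179596)
√(s + I) = √(179596 - 467633) = √(-288037) = I*√288037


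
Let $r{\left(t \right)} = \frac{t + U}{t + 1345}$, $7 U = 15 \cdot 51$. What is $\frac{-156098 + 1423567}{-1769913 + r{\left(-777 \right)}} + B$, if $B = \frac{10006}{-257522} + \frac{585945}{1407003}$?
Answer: $- \frac{71931187157928913820}{212484226994662615941} \approx -0.33852$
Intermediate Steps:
$U = \frac{765}{7}$ ($U = \frac{15 \cdot 51}{7} = \frac{1}{7} \cdot 765 = \frac{765}{7} \approx 109.29$)
$r{\left(t \right)} = \frac{\frac{765}{7} + t}{1345 + t}$ ($r{\left(t \right)} = \frac{t + \frac{765}{7}}{t + 1345} = \frac{\frac{765}{7} + t}{1345 + t}$)
$B = \frac{22802542712}{60389037761}$ ($B = 10006 \left(- \frac{1}{257522}\right) + 585945 \cdot \frac{1}{1407003} = - \frac{5003}{128761} + \frac{195315}{469001} = \frac{22802542712}{60389037761} \approx 0.37759$)
$\frac{-156098 + 1423567}{-1769913 + r{\left(-777 \right)}} + B = \frac{-156098 + 1423567}{-1769913 + \frac{\frac{765}{7} - 777}{1345 - 777}} + \frac{22802542712}{60389037761} = \frac{1267469}{-1769913 + \frac{1}{568} \left(- \frac{4674}{7}\right)} + \frac{22802542712}{60389037761} = \frac{1267469}{-1769913 - \frac{2337}{1988}} + \frac{22802542712}{60389037761} = \frac{1267469}{- \frac{3518589381}{1988}} + \frac{22802542712}{60389037761} = 1267469 \left(- \frac{1988}{3518589381}\right) + \frac{22802542712}{60389037761} = - \frac{2519728372}{3518589381} + \frac{22802542712}{60389037761} = - \frac{71931187157928913820}{212484226994662615941}$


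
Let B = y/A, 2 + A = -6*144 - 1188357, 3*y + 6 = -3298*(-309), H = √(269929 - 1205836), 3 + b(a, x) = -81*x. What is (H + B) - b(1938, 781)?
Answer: 75234664180/1189223 + I*√935907 ≈ 63264.0 + 967.42*I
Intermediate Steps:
b(a, x) = -3 - 81*x
H = I*√935907 (H = √(-935907) = I*√935907 ≈ 967.42*I)
y = 339692 (y = -2 + (-3298*(-309))/3 = -2 + (⅓)*1019082 = -2 + 339694 = 339692)
A = -1189223 (A = -2 + (-6*144 - 1188357) = -2 + (-864 - 1188357) = -2 - 1189221 = -1189223)
B = -339692/1189223 (B = 339692/(-1189223) = 339692*(-1/1189223) = -339692/1189223 ≈ -0.28564)
(H + B) - b(1938, 781) = (I*√935907 - 339692/1189223) - (-3 - 81*781) = (-339692/1189223 + I*√935907) - (-3 - 63261) = (-339692/1189223 + I*√935907) - 1*(-63264) = (-339692/1189223 + I*√935907) + 63264 = 75234664180/1189223 + I*√935907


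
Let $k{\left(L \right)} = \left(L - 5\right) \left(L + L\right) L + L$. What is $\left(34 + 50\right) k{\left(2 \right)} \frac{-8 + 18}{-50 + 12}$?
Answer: $\frac{9240}{19} \approx 486.32$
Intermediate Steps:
$k{\left(L \right)} = L + 2 L^{2} \left(-5 + L\right)$ ($k{\left(L \right)} = \left(-5 + L\right) 2 L L + L = 2 L \left(-5 + L\right) L + L = 2 L^{2} \left(-5 + L\right) + L = L + 2 L^{2} \left(-5 + L\right)$)
$\left(34 + 50\right) k{\left(2 \right)} \frac{-8 + 18}{-50 + 12} = \left(34 + 50\right) 2 \left(1 - 20 + 2 \cdot 2^{2}\right) \frac{-8 + 18}{-50 + 12} = 84 \cdot 2 \left(1 - 20 + 2 \cdot 4\right) \frac{10}{-38} = 84 \cdot 2 \left(1 - 20 + 8\right) 10 \left(- \frac{1}{38}\right) = 84 \cdot 2 \left(-11\right) \left(- \frac{5}{19}\right) = 84 \left(-22\right) \left(- \frac{5}{19}\right) = \left(-1848\right) \left(- \frac{5}{19}\right) = \frac{9240}{19}$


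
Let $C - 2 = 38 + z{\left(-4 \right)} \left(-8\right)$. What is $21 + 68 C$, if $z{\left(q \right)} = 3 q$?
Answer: $9269$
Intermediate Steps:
$C = 136$ ($C = 2 + \left(38 + 3 \left(-4\right) \left(-8\right)\right) = 2 + \left(38 - -96\right) = 2 + \left(38 + 96\right) = 2 + 134 = 136$)
$21 + 68 C = 21 + 68 \cdot 136 = 21 + 9248 = 9269$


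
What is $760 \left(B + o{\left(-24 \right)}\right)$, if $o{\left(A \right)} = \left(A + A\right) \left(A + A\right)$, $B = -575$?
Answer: $1314040$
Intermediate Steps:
$o{\left(A \right)} = 4 A^{2}$ ($o{\left(A \right)} = 2 A 2 A = 4 A^{2}$)
$760 \left(B + o{\left(-24 \right)}\right) = 760 \left(-575 + 4 \left(-24\right)^{2}\right) = 760 \left(-575 + 4 \cdot 576\right) = 760 \left(-575 + 2304\right) = 760 \cdot 1729 = 1314040$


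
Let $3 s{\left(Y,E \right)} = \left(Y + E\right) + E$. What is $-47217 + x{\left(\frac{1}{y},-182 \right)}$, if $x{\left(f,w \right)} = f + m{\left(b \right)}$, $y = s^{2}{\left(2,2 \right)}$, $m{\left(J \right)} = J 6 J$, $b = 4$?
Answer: $- \frac{188483}{4} \approx -47121.0$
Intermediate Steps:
$s{\left(Y,E \right)} = \frac{Y}{3} + \frac{2 E}{3}$ ($s{\left(Y,E \right)} = \frac{\left(Y + E\right) + E}{3} = \frac{\left(E + Y\right) + E}{3} = \frac{Y + 2 E}{3} = \frac{Y}{3} + \frac{2 E}{3}$)
$m{\left(J \right)} = 6 J^{2}$ ($m{\left(J \right)} = 6 J J = 6 J^{2}$)
$y = 4$ ($y = \left(\frac{1}{3} \cdot 2 + \frac{2}{3} \cdot 2\right)^{2} = \left(\frac{2}{3} + \frac{4}{3}\right)^{2} = 2^{2} = 4$)
$x{\left(f,w \right)} = 96 + f$ ($x{\left(f,w \right)} = f + 6 \cdot 4^{2} = f + 6 \cdot 16 = f + 96 = 96 + f$)
$-47217 + x{\left(\frac{1}{y},-182 \right)} = -47217 + \left(96 + \frac{1}{4}\right) = -47217 + \frac{385}{4} = - \frac{188483}{4}$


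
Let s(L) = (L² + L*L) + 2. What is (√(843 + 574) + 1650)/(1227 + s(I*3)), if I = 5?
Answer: 1650/1679 + √1417/1679 ≈ 1.0051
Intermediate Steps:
s(L) = 2 + 2*L² (s(L) = (L² + L²) + 2 = 2*L² + 2 = 2 + 2*L²)
(√(843 + 574) + 1650)/(1227 + s(I*3)) = (√(843 + 574) + 1650)/(1227 + (2 + 2*(5*3)²)) = (√1417 + 1650)/(1227 + (2 + 2*15²)) = (1650 + √1417)/(1227 + (2 + 2*225)) = (1650 + √1417)/(1227 + (2 + 450)) = (1650 + √1417)/(1227 + 452) = (1650 + √1417)/1679 = (1650 + √1417)*(1/1679) = 1650/1679 + √1417/1679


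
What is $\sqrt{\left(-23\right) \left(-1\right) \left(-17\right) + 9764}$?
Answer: $\sqrt{9373} \approx 96.814$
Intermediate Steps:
$\sqrt{\left(-23\right) \left(-1\right) \left(-17\right) + 9764} = \sqrt{23 \left(-17\right) + 9764} = \sqrt{-391 + 9764} = \sqrt{9373}$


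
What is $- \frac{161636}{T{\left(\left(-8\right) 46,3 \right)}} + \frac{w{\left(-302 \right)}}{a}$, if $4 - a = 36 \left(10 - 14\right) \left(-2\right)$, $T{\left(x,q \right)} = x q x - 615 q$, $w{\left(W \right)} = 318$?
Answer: $- \frac{87256205}{57428634} \approx -1.5194$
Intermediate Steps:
$T{\left(x,q \right)} = - 615 q + q x^{2}$ ($T{\left(x,q \right)} = q x x - 615 q = q x^{2} - 615 q = - 615 q + q x^{2}$)
$a = -284$ ($a = 4 - 36 \left(10 - 14\right) \left(-2\right) = 4 - 36 \left(-4\right) \left(-2\right) = 4 - \left(-144\right) \left(-2\right) = 4 - 288 = -284$)
$- \frac{161636}{T{\left(\left(-8\right) 46,3 \right)}} + \frac{w{\left(-302 \right)}}{a} = - \frac{161636}{3 \left(-615 + \left(\left(-8\right) 46\right)^{2}\right)} + \frac{318}{-284} = - \frac{161636}{3 \left(-615 + \left(-368\right)^{2}\right)} + 318 \left(- \frac{1}{284}\right) = - \frac{161636}{3 \left(-615 + 135424\right)} - \frac{159}{142} = - \frac{161636}{3 \cdot 134809} - \frac{159}{142} = - \frac{161636}{404427} - \frac{159}{142} = - \frac{87256205}{57428634}$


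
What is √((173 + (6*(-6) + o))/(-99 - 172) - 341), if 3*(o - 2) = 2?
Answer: 2*I*√56432769/813 ≈ 18.48*I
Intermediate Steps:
o = 8/3 (o = 2 + (⅓)*2 = 2 + ⅔ = 8/3 ≈ 2.6667)
√((173 + (6*(-6) + o))/(-99 - 172) - 341) = √((173 + (6*(-6) + 8/3))/(-99 - 172) - 341) = √((173 + (-36 + 8/3))/(-271) - 341) = √((173 - 100/3)*(-1/271) - 341) = √((419/3)*(-1/271) - 341) = √(-419/813 - 341) = √(-277652/813) = 2*I*√56432769/813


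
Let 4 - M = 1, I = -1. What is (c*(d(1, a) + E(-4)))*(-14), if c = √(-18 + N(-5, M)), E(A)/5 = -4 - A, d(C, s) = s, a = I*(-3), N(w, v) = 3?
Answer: -42*I*√15 ≈ -162.67*I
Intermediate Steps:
M = 3 (M = 4 - 1*1 = 4 - 1 = 3)
a = 3 (a = -1*(-3) = 3)
E(A) = -20 - 5*A (E(A) = 5*(-4 - A) = -20 - 5*A)
c = I*√15 (c = √(-18 + 3) = √(-15) = I*√15 ≈ 3.873*I)
(c*(d(1, a) + E(-4)))*(-14) = ((I*√15)*(3 + (-20 - 5*(-4))))*(-14) = ((I*√15)*(3 + (-20 + 20)))*(-14) = ((I*√15)*(3 + 0))*(-14) = ((I*√15)*3)*(-14) = (3*I*√15)*(-14) = -42*I*√15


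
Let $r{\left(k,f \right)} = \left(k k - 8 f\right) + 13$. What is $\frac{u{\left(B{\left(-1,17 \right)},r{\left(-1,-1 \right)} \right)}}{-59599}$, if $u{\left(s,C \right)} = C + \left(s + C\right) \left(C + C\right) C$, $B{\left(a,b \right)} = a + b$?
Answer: $- \frac{36806}{59599} \approx -0.61756$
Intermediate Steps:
$r{\left(k,f \right)} = 13 + k^{2} - 8 f$ ($r{\left(k,f \right)} = \left(k^{2} - 8 f\right) + 13 = 13 + k^{2} - 8 f$)
$u{\left(s,C \right)} = C + 2 C^{2} \left(C + s\right)$ ($u{\left(s,C \right)} = C + \left(C + s\right) 2 C C = C + 2 C \left(C + s\right) C = C + 2 C^{2} \left(C + s\right)$)
$\frac{u{\left(B{\left(-1,17 \right)},r{\left(-1,-1 \right)} \right)}}{-59599} = \frac{\left(13 + \left(-1\right)^{2} - -8\right) \left(1 + 2 \left(13 + \left(-1\right)^{2} - -8\right)^{2} + 2 \left(13 + \left(-1\right)^{2} - -8\right) \left(-1 + 17\right)\right)}{-59599} = \left(13 + 1 + 8\right) \left(1 + 2 \left(13 + 1 + 8\right)^{2} + 2 \left(13 + 1 + 8\right) 16\right) \left(- \frac{1}{59599}\right) = 22 \left(1 + 2 \cdot 22^{2} + 2 \cdot 22 \cdot 16\right) \left(- \frac{1}{59599}\right) = 22 \left(1 + 2 \cdot 484 + 704\right) \left(- \frac{1}{59599}\right) = 22 \left(1 + 968 + 704\right) \left(- \frac{1}{59599}\right) = 22 \cdot 1673 \left(- \frac{1}{59599}\right) = 36806 \left(- \frac{1}{59599}\right) = - \frac{36806}{59599}$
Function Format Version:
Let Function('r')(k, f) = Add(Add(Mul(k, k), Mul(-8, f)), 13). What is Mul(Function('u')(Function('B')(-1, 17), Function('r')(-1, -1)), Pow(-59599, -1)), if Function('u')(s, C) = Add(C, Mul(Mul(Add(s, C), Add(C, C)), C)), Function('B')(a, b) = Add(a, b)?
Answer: Rational(-36806, 59599) ≈ -0.61756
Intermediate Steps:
Function('r')(k, f) = Add(13, Pow(k, 2), Mul(-8, f)) (Function('r')(k, f) = Add(Add(Pow(k, 2), Mul(-8, f)), 13) = Add(13, Pow(k, 2), Mul(-8, f)))
Function('u')(s, C) = Add(C, Mul(2, Pow(C, 2), Add(C, s))) (Function('u')(s, C) = Add(C, Mul(Mul(Add(C, s), Mul(2, C)), C)) = Add(C, Mul(Mul(2, C, Add(C, s)), C)) = Add(C, Mul(2, Pow(C, 2), Add(C, s))))
Mul(Function('u')(Function('B')(-1, 17), Function('r')(-1, -1)), Pow(-59599, -1)) = Mul(Mul(Add(13, Pow(-1, 2), Mul(-8, -1)), Add(1, Mul(2, Pow(Add(13, Pow(-1, 2), Mul(-8, -1)), 2)), Mul(2, Add(13, Pow(-1, 2), Mul(-8, -1)), Add(-1, 17)))), Pow(-59599, -1)) = Mul(Mul(Add(13, 1, 8), Add(1, Mul(2, Pow(Add(13, 1, 8), 2)), Mul(2, Add(13, 1, 8), 16))), Rational(-1, 59599)) = Mul(Mul(22, Add(1, Mul(2, Pow(22, 2)), Mul(2, 22, 16))), Rational(-1, 59599)) = Mul(Mul(22, Add(1, Mul(2, 484), 704)), Rational(-1, 59599)) = Mul(Mul(22, Add(1, 968, 704)), Rational(-1, 59599)) = Mul(Mul(22, 1673), Rational(-1, 59599)) = Mul(36806, Rational(-1, 59599)) = Rational(-36806, 59599)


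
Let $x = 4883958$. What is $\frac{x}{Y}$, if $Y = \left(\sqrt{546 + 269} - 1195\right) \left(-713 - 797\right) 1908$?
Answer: $\frac{64848109}{45687846520} + \frac{271331 \sqrt{815}}{228439232600} \approx 0.0014533$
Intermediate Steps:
$Y = 3442890600 - 2881080 \sqrt{815}$ ($Y = \left(\sqrt{815} - 1195\right) \left(-1510\right) 1908 = \left(-1195 + \sqrt{815}\right) \left(-1510\right) 1908 = \left(1804450 - 1510 \sqrt{815}\right) 1908 = 3442890600 - 2881080 \sqrt{815} \approx 3.3606 \cdot 10^{9}$)
$\frac{x}{Y} = \frac{4883958}{3442890600 - 2881080 \sqrt{815}}$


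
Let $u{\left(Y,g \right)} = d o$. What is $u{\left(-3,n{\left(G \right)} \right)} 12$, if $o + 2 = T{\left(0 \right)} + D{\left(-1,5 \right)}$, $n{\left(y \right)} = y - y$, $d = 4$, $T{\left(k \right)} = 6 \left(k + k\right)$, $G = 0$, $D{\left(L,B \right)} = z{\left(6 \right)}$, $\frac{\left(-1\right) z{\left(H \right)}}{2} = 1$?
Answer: $-192$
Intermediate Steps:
$z{\left(H \right)} = -2$ ($z{\left(H \right)} = \left(-2\right) 1 = -2$)
$D{\left(L,B \right)} = -2$
$T{\left(k \right)} = 12 k$ ($T{\left(k \right)} = 6 \cdot 2 k = 12 k$)
$n{\left(y \right)} = 0$
$o = -4$ ($o = -2 + \left(12 \cdot 0 - 2\right) = -2 + \left(0 - 2\right) = -2 - 2 = -4$)
$u{\left(Y,g \right)} = -16$ ($u{\left(Y,g \right)} = 4 \left(-4\right) = -16$)
$u{\left(-3,n{\left(G \right)} \right)} 12 = \left(-16\right) 12 = -192$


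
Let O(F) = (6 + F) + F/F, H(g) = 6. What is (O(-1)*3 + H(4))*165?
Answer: 3960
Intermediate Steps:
O(F) = 7 + F (O(F) = (6 + F) + 1 = 7 + F)
(O(-1)*3 + H(4))*165 = ((7 - 1)*3 + 6)*165 = (6*3 + 6)*165 = (18 + 6)*165 = 24*165 = 3960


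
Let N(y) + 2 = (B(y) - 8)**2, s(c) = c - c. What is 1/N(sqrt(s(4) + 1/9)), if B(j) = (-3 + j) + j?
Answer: 9/943 ≈ 0.0095440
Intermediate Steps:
s(c) = 0
B(j) = -3 + 2*j
N(y) = -2 + (-11 + 2*y)**2 (N(y) = -2 + ((-3 + 2*y) - 8)**2 = -2 + (-11 + 2*y)**2)
1/N(sqrt(s(4) + 1/9)) = 1/(-2 + (-11 + 2*sqrt(0 + 1/9))**2) = 1/(-2 + (-11 + 2*sqrt(1/9))**2) = 1/(-2 + (-11 + 2*(1/3))**2) = 1/(-2 + (-11 + 2/3)**2) = 1/(-2 + (-31/3)**2) = 1/(-2 + 961/9) = 1/(943/9) = 9/943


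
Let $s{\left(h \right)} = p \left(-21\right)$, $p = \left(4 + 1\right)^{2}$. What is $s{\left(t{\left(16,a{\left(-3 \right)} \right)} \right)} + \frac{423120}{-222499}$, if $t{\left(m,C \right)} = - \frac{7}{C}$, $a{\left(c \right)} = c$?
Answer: $- \frac{117235095}{222499} \approx -526.9$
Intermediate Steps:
$p = 25$ ($p = 5^{2} = 25$)
$s{\left(h \right)} = -525$ ($s{\left(h \right)} = 25 \left(-21\right) = -525$)
$s{\left(t{\left(16,a{\left(-3 \right)} \right)} \right)} + \frac{423120}{-222499} = -525 + \frac{423120}{-222499} = -525 + 423120 \left(- \frac{1}{222499}\right) = -525 - \frac{423120}{222499} = - \frac{117235095}{222499}$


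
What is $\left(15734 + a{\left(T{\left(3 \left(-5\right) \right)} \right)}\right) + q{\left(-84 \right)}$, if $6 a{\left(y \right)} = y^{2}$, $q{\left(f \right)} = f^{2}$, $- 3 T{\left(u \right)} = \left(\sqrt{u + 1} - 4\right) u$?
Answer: $\frac{68395}{3} - \frac{100 i \sqrt{14}}{3} \approx 22798.0 - 124.72 i$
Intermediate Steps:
$T{\left(u \right)} = - \frac{u \left(-4 + \sqrt{1 + u}\right)}{3}$ ($T{\left(u \right)} = - \frac{\left(\sqrt{u + 1} - 4\right) u}{3} = - \frac{\left(\sqrt{1 + u} - 4\right) u}{3} = - \frac{\left(-4 + \sqrt{1 + u}\right) u}{3} = - \frac{u \left(-4 + \sqrt{1 + u}\right)}{3}$)
$a{\left(y \right)} = \frac{y^{2}}{6}$
$\left(15734 + a{\left(T{\left(3 \left(-5\right) \right)} \right)}\right) + q{\left(-84 \right)} = \left(15734 + \frac{\left(\frac{3 \left(-5\right) \left(4 - \sqrt{1 + 3 \left(-5\right)}\right)}{3}\right)^{2}}{6}\right) + \left(-84\right)^{2} = \left(15734 + \frac{\left(\frac{1}{3} \left(-15\right) \left(4 - \sqrt{1 - 15}\right)\right)^{2}}{6}\right) + 7056 = \left(15734 + \frac{\left(\frac{1}{3} \left(-15\right) \left(4 - \sqrt{-14}\right)\right)^{2}}{6}\right) + 7056 = \left(15734 + \frac{\left(\frac{1}{3} \left(-15\right) \left(4 - i \sqrt{14}\right)\right)^{2}}{6}\right) + 7056 = \left(15734 + \frac{\left(-20 + 5 i \sqrt{14}\right)^{2}}{6}\right) + 7056 = 22790 + \frac{\left(-20 + 5 i \sqrt{14}\right)^{2}}{6}$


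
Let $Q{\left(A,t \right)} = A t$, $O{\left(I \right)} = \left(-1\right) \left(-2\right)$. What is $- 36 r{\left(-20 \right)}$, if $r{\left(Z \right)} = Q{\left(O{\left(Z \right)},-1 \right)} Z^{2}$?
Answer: $28800$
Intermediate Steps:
$O{\left(I \right)} = 2$
$r{\left(Z \right)} = - 2 Z^{2}$ ($r{\left(Z \right)} = 2 \left(-1\right) Z^{2} = - 2 Z^{2}$)
$- 36 r{\left(-20 \right)} = - 36 \left(- 2 \left(-20\right)^{2}\right) = - 36 \left(\left(-2\right) 400\right) = \left(-36\right) \left(-800\right) = 28800$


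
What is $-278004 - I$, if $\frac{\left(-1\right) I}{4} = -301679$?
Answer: $-1484720$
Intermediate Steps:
$I = 1206716$ ($I = \left(-4\right) \left(-301679\right) = 1206716$)
$-278004 - I = -278004 - 1206716 = -1484720$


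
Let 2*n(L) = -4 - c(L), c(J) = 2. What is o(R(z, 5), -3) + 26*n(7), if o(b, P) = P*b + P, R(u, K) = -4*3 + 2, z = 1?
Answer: -51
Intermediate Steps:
R(u, K) = -10 (R(u, K) = -12 + 2 = -10)
o(b, P) = P + P*b
n(L) = -3 (n(L) = (-4 - 1*2)/2 = (-4 - 2)/2 = (1/2)*(-6) = -3)
o(R(z, 5), -3) + 26*n(7) = -3*(1 - 10) + 26*(-3) = -3*(-9) - 78 = 27 - 78 = -51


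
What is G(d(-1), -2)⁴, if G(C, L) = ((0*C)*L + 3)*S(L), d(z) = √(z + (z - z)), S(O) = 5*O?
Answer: 810000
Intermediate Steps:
d(z) = √z (d(z) = √(z + 0) = √z)
G(C, L) = 15*L (G(C, L) = ((0*C)*L + 3)*(5*L) = (0*L + 3)*(5*L) = (0 + 3)*(5*L) = 3*(5*L) = 15*L)
G(d(-1), -2)⁴ = (15*(-2))⁴ = (-30)⁴ = 810000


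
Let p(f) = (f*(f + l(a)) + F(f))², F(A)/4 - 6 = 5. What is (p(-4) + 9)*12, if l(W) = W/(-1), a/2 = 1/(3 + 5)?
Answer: 44760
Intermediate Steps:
F(A) = 44 (F(A) = 24 + 4*5 = 24 + 20 = 44)
a = ¼ (a = 2/(3 + 5) = 2/8 = 2*(⅛) = ¼ ≈ 0.25000)
l(W) = -W (l(W) = W*(-1) = -W)
p(f) = (44 + f*(-¼ + f))² (p(f) = (f*(f - 1*¼) + 44)² = (f*(f - ¼) + 44)² = (f*(-¼ + f) + 44)² = (44 + f*(-¼ + f))²)
(p(-4) + 9)*12 = ((176 - 1*(-4) + 4*(-4)²)²/16 + 9)*12 = ((176 + 4 + 4*16)²/16 + 9)*12 = ((176 + 4 + 64)²/16 + 9)*12 = ((1/16)*244² + 9)*12 = ((1/16)*59536 + 9)*12 = (3721 + 9)*12 = 3730*12 = 44760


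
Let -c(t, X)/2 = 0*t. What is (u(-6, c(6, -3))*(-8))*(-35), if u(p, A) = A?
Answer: 0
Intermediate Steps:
c(t, X) = 0 (c(t, X) = -0*t = -2*0 = 0)
(u(-6, c(6, -3))*(-8))*(-35) = (0*(-8))*(-35) = 0*(-35) = 0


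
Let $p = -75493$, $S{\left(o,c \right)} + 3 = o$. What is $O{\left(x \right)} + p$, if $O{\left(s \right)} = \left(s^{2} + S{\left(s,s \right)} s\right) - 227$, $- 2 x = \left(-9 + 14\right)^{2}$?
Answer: $-75370$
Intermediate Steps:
$x = - \frac{25}{2}$ ($x = - \frac{\left(-9 + 14\right)^{2}}{2} = - \frac{5^{2}}{2} = \left(- \frac{1}{2}\right) 25 = - \frac{25}{2} \approx -12.5$)
$S{\left(o,c \right)} = -3 + o$
$O{\left(s \right)} = -227 + s^{2} + s \left(-3 + s\right)$ ($O{\left(s \right)} = \left(s^{2} + \left(-3 + s\right) s\right) - 227 = \left(s^{2} + s \left(-3 + s\right)\right) - 227 = -227 + s^{2} + s \left(-3 + s\right)$)
$O{\left(x \right)} + p = \left(-227 + \left(- \frac{25}{2}\right)^{2} - \frac{25 \left(-3 - \frac{25}{2}\right)}{2}\right) - 75493 = \left(-227 + \frac{625}{4} - - \frac{775}{4}\right) - 75493 = \left(-227 + \frac{625}{4} + \frac{775}{4}\right) - 75493 = 123 - 75493 = -75370$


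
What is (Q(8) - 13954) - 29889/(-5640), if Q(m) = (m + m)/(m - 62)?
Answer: -708051079/50760 ≈ -13949.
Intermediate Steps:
Q(m) = 2*m/(-62 + m) (Q(m) = (2*m)/(-62 + m) = 2*m/(-62 + m))
(Q(8) - 13954) - 29889/(-5640) = (2*8/(-62 + 8) - 13954) - 29889/(-5640) = (2*8/(-54) - 13954) - 29889*(-1/5640) = (2*8*(-1/54) - 13954) + 9963/1880 = (-8/27 - 13954) + 9963/1880 = -376766/27 + 9963/1880 = -708051079/50760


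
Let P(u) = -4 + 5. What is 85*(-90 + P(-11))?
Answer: -7565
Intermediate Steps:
P(u) = 1
85*(-90 + P(-11)) = 85*(-90 + 1) = 85*(-89) = -7565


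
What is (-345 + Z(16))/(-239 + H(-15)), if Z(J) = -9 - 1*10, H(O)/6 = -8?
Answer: 52/41 ≈ 1.2683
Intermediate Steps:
H(O) = -48 (H(O) = 6*(-8) = -48)
Z(J) = -19 (Z(J) = -9 - 10 = -19)
(-345 + Z(16))/(-239 + H(-15)) = (-345 - 19)/(-239 - 48) = -364/(-287) = -364*(-1/287) = 52/41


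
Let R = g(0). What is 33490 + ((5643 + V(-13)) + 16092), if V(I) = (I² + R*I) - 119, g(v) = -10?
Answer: 55405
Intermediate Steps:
R = -10
V(I) = -119 + I² - 10*I (V(I) = (I² - 10*I) - 119 = -119 + I² - 10*I)
33490 + ((5643 + V(-13)) + 16092) = 33490 + ((5643 + (-119 + (-13)² - 10*(-13))) + 16092) = 33490 + ((5643 + (-119 + 169 + 130)) + 16092) = 33490 + ((5643 + 180) + 16092) = 33490 + (5823 + 16092) = 33490 + 21915 = 55405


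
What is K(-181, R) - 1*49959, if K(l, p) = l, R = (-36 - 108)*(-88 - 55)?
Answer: -50140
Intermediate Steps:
R = 20592 (R = -144*(-143) = 20592)
K(-181, R) - 1*49959 = -181 - 1*49959 = -181 - 49959 = -50140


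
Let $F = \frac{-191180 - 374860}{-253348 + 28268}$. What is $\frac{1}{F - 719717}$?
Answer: $- \frac{5627}{4049833408} \approx -1.3894 \cdot 10^{-6}$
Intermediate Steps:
$F = \frac{14151}{5627}$ ($F = - \frac{566040}{-225080} = \left(-566040\right) \left(- \frac{1}{225080}\right) = \frac{14151}{5627} \approx 2.5148$)
$\frac{1}{F - 719717} = \frac{1}{\frac{14151}{5627} - 719717} = \frac{1}{- \frac{4049833408}{5627}} = - \frac{5627}{4049833408}$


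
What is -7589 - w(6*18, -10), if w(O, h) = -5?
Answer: -7584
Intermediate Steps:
-7589 - w(6*18, -10) = -7589 - 1*(-5) = -7589 + 5 = -7584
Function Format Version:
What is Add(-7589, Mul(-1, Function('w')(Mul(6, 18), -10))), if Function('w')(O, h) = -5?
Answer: -7584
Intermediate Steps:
Add(-7589, Mul(-1, Function('w')(Mul(6, 18), -10))) = Add(-7589, Mul(-1, -5)) = Add(-7589, 5) = -7584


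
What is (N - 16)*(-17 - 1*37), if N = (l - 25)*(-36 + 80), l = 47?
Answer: -51408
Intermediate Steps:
N = 968 (N = (47 - 25)*(-36 + 80) = 22*44 = 968)
(N - 16)*(-17 - 1*37) = (968 - 16)*(-17 - 1*37) = 952*(-17 - 37) = 952*(-54) = -51408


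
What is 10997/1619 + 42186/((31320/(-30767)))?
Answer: -350169171623/8451180 ≈ -41434.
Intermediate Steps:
10997/1619 + 42186/((31320/(-30767))) = 10997*(1/1619) + 42186/((31320*(-1/30767))) = 10997/1619 + 42186/(-31320/30767) = 10997/1619 + 42186*(-30767/31320) = 10997/1619 - 216322777/5220 = -350169171623/8451180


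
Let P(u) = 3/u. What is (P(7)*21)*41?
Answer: 369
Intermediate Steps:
(P(7)*21)*41 = ((3/7)*21)*41 = 9*41 = 369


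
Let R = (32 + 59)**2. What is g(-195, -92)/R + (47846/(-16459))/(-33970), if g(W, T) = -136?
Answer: -37821525277/2315004188315 ≈ -0.016338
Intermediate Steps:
R = 8281 (R = 91**2 = 8281)
g(-195, -92)/R + (47846/(-16459))/(-33970) = -136/8281 + (47846/(-16459))/(-33970) = -136*1/8281 + (47846*(-1/16459))*(-1/33970) = -136/8281 - 47846/16459*(-1/33970) = -136/8281 + 23923/279556115 = -37821525277/2315004188315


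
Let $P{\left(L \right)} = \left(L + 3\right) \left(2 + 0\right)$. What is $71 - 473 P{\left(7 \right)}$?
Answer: $-9389$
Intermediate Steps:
$P{\left(L \right)} = 6 + 2 L$ ($P{\left(L \right)} = \left(3 + L\right) 2 = 6 + 2 L$)
$71 - 473 P{\left(7 \right)} = 71 - 473 \left(6 + 2 \cdot 7\right) = 71 - 473 \left(6 + 14\right) = 71 - 9460 = -9389$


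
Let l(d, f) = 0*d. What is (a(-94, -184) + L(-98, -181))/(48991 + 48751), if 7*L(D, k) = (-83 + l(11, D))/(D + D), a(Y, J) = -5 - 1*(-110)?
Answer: 144143/134102024 ≈ 0.0010749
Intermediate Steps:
l(d, f) = 0
a(Y, J) = 105 (a(Y, J) = -5 + 110 = 105)
L(D, k) = -83/(14*D) (L(D, k) = ((-83 + 0)/(D + D))/7 = (-83*1/(2*D))/7 = (-83/(2*D))/7 = -83/(14*D))
(a(-94, -184) + L(-98, -181))/(48991 + 48751) = (105 - 83/14/(-98))/(48991 + 48751) = (105 - 83/14*(-1/98))/97742 = (105 + 83/1372)*(1/97742) = (144143/1372)*(1/97742) = 144143/134102024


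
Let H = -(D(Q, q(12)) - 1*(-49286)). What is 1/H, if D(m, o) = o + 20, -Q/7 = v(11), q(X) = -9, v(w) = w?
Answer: -1/49297 ≈ -2.0285e-5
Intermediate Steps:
Q = -77 (Q = -7*11 = -77)
D(m, o) = 20 + o
H = -49297 (H = -((20 - 9) - 1*(-49286)) = -(11 + 49286) = -1*49297 = -49297)
1/H = 1/(-49297) = -1/49297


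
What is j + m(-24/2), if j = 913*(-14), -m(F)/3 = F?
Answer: -12746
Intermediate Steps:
m(F) = -3*F
j = -12782
j + m(-24/2) = -12782 - (-72)/2 = -12782 - 3*(-12) = -12782 + 36 = -12746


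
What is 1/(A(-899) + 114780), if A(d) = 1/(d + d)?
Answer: 1798/206374439 ≈ 8.7123e-6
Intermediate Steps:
A(d) = 1/(2*d)
1/(A(-899) + 114780) = 1/((1/2)/(-899) + 114780) = 1/((1/2)*(-1/899) + 114780) = 1/(-1/1798 + 114780) = 1/(206374439/1798) = 1798/206374439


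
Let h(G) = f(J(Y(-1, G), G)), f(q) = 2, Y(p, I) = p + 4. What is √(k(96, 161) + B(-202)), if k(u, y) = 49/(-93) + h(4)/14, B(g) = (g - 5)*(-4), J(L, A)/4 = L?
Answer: √350744478/651 ≈ 28.768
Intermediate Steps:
Y(p, I) = 4 + p
J(L, A) = 4*L
h(G) = 2
B(g) = 20 - 4*g (B(g) = (-5 + g)*(-4) = 20 - 4*g)
k(u, y) = -250/651 (k(u, y) = 49/(-93) + 2/14 = 49*(-1/93) + 2*(1/14) = -49/93 + ⅐ = -250/651)
√(k(96, 161) + B(-202)) = √(-250/651 + (20 - 4*(-202))) = √(-250/651 + (20 + 808)) = √(-250/651 + 828) = √(538778/651) = √350744478/651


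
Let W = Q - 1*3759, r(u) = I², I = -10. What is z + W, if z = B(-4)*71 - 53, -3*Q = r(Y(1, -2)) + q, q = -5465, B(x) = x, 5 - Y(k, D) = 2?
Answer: -6923/3 ≈ -2307.7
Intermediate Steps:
Y(k, D) = 3 (Y(k, D) = 5 - 1*2 = 5 - 2 = 3)
r(u) = 100 (r(u) = (-10)² = 100)
Q = 5365/3 (Q = -(100 - 5465)/3 = -⅓*(-5365) = 5365/3 ≈ 1788.3)
z = -337 (z = -4*71 - 53 = -284 - 53 = -337)
W = -5912/3 (W = 5365/3 - 1*3759 = 5365/3 - 3759 = -5912/3 ≈ -1970.7)
z + W = -337 - 5912/3 = -6923/3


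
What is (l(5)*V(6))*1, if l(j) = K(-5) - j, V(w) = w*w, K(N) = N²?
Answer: 720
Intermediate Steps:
V(w) = w²
l(j) = 25 - j (l(j) = (-5)² - j = 25 - j)
(l(5)*V(6))*1 = ((25 - 1*5)*6²)*1 = ((25 - 5)*36)*1 = (20*36)*1 = 720*1 = 720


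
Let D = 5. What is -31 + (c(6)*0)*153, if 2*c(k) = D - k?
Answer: -31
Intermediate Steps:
c(k) = 5/2 - k/2 (c(k) = (5 - k)/2 = 5/2 - k/2)
-31 + (c(6)*0)*153 = -31 + ((5/2 - 1/2*6)*0)*153 = -31 + ((5/2 - 3)*0)*153 = -31 - 1/2*0*153 = -31 + 0*153 = -31 + 0 = -31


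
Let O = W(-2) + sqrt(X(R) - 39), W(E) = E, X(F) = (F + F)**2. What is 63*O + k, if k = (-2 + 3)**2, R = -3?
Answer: -125 + 63*I*sqrt(3) ≈ -125.0 + 109.12*I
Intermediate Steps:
X(F) = 4*F**2 (X(F) = (2*F)**2 = 4*F**2)
k = 1 (k = 1**2 = 1)
O = -2 + I*sqrt(3) (O = -2 + sqrt(4*(-3)**2 - 39) = -2 + sqrt(4*9 - 39) = -2 + sqrt(36 - 39) = -2 + sqrt(-3) = -2 + I*sqrt(3) ≈ -2.0 + 1.732*I)
63*O + k = 63*(-2 + I*sqrt(3)) + 1 = (-126 + 63*I*sqrt(3)) + 1 = -125 + 63*I*sqrt(3)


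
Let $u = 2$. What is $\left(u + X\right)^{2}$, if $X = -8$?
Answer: $36$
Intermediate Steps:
$\left(u + X\right)^{2} = \left(2 - 8\right)^{2} = \left(-6\right)^{2} = 36$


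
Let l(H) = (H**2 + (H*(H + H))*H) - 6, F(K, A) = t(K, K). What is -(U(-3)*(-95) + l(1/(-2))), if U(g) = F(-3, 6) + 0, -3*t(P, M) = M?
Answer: 101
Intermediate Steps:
t(P, M) = -M/3
F(K, A) = -K/3
l(H) = -6 + H**2 + 2*H**3 (l(H) = (H**2 + (H*(2*H))*H) - 6 = (H**2 + (2*H**2)*H) - 6 = (H**2 + 2*H**3) - 6 = -6 + H**2 + 2*H**3)
U(g) = 1 (U(g) = -1/3*(-3) + 0 = 1 + 0 = 1)
-(U(-3)*(-95) + l(1/(-2))) = -(1*(-95) + (-6 + (1/(-2))**2 + 2*(1/(-2))**3)) = -(-95 + (-6 + (-1/2)**2 + 2*(-1/2)**3)) = -(-95 + (-6 + 1/4 + 2*(-1/8))) = -(-95 + (-6 + 1/4 - 1/4)) = -(-95 - 6) = -1*(-101) = 101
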